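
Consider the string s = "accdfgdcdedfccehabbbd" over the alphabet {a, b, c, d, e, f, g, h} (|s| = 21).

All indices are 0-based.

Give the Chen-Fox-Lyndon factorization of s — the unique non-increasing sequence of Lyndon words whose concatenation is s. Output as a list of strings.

["accdfgdcdedfcceh", "abbbd"]

emit factor 1: 'accdfgdcdedfcceh' (i=0, period=16)
emit factor 2: 'abbbd' (i=16, period=5)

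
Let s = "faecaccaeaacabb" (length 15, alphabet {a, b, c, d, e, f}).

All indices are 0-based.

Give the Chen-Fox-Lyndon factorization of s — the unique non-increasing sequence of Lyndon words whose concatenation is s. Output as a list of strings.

emit factor 1: 'f' (i=0, period=1)
emit factor 2: 'aec' (i=1, period=3)
emit factor 3: 'accae' (i=4, period=5)
emit factor 4: 'aacabb' (i=9, period=6)

["f", "aec", "accae", "aacabb"]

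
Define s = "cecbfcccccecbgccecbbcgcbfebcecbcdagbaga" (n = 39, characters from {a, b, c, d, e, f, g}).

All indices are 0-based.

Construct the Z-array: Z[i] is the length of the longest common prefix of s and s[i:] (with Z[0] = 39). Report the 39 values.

[39, 0, 1, 0, 0, 1, 1, 1, 1, 4, 0, 1, 0, 0, 1, 4, 0, 1, 0, 0, 1, 0, 1, 0, 0, 0, 0, 4, 0, 1, 0, 1, 0, 0, 0, 0, 0, 0, 0]

Z[0]=39
i=1: outside box; Z[1]=0
i=2: outside box; Z[2]=1 grow→box=[2,3)
i=3: outside box; Z[3]=0
i=4: outside box; Z[4]=0
i=5: outside box; Z[5]=1 grow→box=[5,6)
i=6: outside box; Z[6]=1 grow→box=[6,7)
i=7: outside box; Z[7]=1 grow→box=[7,8)
i=8: outside box; Z[8]=1 grow→box=[8,9)
i=9: outside box; Z[9]=4 grow→box=[9,13)
i=10: min(r-i=3, Z[1]=0)=0; Z[10]=0
i=11: min(r-i=2, Z[2]=1)=1; Z[11]=1
i=12: min(r-i=1, Z[3]=0)=0; Z[12]=0
i=13: outside box; Z[13]=0
i=14: outside box; Z[14]=1 grow→box=[14,15)
i=15: outside box; Z[15]=4 grow→box=[15,19)
i=16: min(r-i=3, Z[1]=0)=0; Z[16]=0
i=17: min(r-i=2, Z[2]=1)=1; Z[17]=1
i=18: min(r-i=1, Z[3]=0)=0; Z[18]=0
i=19: outside box; Z[19]=0
i=20: outside box; Z[20]=1 grow→box=[20,21)
i=21: outside box; Z[21]=0
i=22: outside box; Z[22]=1 grow→box=[22,23)
i=23: outside box; Z[23]=0
i=24: outside box; Z[24]=0
i=25: outside box; Z[25]=0
i=26: outside box; Z[26]=0
i=27: outside box; Z[27]=4 grow→box=[27,31)
i=28: min(r-i=3, Z[1]=0)=0; Z[28]=0
i=29: min(r-i=2, Z[2]=1)=1; Z[29]=1
i=30: min(r-i=1, Z[3]=0)=0; Z[30]=0
i=31: outside box; Z[31]=1 grow→box=[31,32)
i=32: outside box; Z[32]=0
i=33: outside box; Z[33]=0
i=34: outside box; Z[34]=0
i=35: outside box; Z[35]=0
i=36: outside box; Z[36]=0
i=37: outside box; Z[37]=0
i=38: outside box; Z[38]=0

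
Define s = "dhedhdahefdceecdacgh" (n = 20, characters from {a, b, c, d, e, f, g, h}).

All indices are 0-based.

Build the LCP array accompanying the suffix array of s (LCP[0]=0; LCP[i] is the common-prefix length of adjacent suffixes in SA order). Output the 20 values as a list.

sorted suffixes:
  #0 SA[0]=16  'acgh'
  #1 SA[1]=6  'ahefdceecdacgh'
  #2 SA[2]=14  'cdacgh'
  #3 SA[3]=11  'ceecdacgh'
  #4 SA[4]=17  'cgh'
  #5 SA[5]=15  'dacgh'
  #6 SA[6]=5  'dahefdceecdacgh'
  #7 SA[7]=10  'dceecdacgh'
  #8 SA[8]=3  'dhdahefdceecdacgh'
  #9 SA[9]=0  'dhedhdahefdceecdacgh'
  #10 SA[10]=13  'ecdacgh'
  #11 SA[11]=2  'edhdahefdceecdacgh'
  #12 SA[12]=12  'eecdacgh'
  #13 SA[13]=8  'efdceecdacgh'
  #14 SA[14]=9  'fdceecdacgh'
  #15 SA[15]=18  'gh'
  #16 SA[16]=19  'h'
  #17 SA[17]=4  'hdahefdceecdacgh'
  #18 SA[18]=1  'hedhdahefdceecdacgh'
  #19 SA[19]=7  'hefdceecdacgh'

SA = [16, 6, 14, 11, 17, 15, 5, 10, 3, 0, 13, 2, 12, 8, 9, 18, 19, 4, 1, 7]
rank  pair      lcp
   1  s[16:],s[6:]  1  'a'
   2  s[6:],s[14:]  0  ''
   3  s[14:],s[11:]  1  'c'
   4  s[11:],s[17:]  1  'c'
   5  s[17:],s[15:]  0  ''
   6  s[15:],s[5:]  2  'da'
   7  s[5:],s[10:]  1  'd'
   8  s[10:],s[3:]  1  'd'
   9  s[3:],s[0:]  2  'dh'
  10  s[0:],s[13:]  0  ''
  11  s[13:],s[2:]  1  'e'
  12  s[2:],s[12:]  1  'e'
  13  s[12:],s[8:]  1  'e'
  14  s[8:],s[9:]  0  ''
  15  s[9:],s[18:]  0  ''
  16  s[18:],s[19:]  0  ''
  17  s[19:],s[4:]  1  'h'
  18  s[4:],s[1:]  1  'h'
  19  s[1:],s[7:]  2  'he'

[0, 1, 0, 1, 1, 0, 2, 1, 1, 2, 0, 1, 1, 1, 0, 0, 0, 1, 1, 2]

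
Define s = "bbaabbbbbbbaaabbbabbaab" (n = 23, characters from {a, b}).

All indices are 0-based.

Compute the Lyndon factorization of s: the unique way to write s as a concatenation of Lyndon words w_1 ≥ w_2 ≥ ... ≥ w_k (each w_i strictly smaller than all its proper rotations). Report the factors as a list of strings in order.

emit factor 1: 'b' (i=0, period=1)
emit factor 2: 'b' (i=1, period=1)
emit factor 3: 'aabbbbbbb' (i=2, period=9)
emit factor 4: 'aaabbbabbaab' (i=11, period=12)

["b", "b", "aabbbbbbb", "aaabbbabbaab"]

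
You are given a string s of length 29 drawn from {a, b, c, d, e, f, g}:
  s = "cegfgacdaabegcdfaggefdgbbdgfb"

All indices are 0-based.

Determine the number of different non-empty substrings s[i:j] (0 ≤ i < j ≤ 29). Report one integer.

sorted suffixes:
  #0 SA[0]=8  'aabegcdfaggefdgbbdgfb'
  #1 SA[1]=9  'abegcdfaggefdgbbdgfb'
  #2 SA[2]=5  'acdaabegcdfaggefdgbbdgfb'
  #3 SA[3]=16  'aggefdgbbdgfb'
  #4 SA[4]=28  'b'
  #5 SA[5]=23  'bbdgfb'
  #6 SA[6]=24  'bdgfb'
  #7 SA[7]=10  'begcdfaggefdgbbdgfb'
  #8 SA[8]=6  'cdaabegcdfaggefdgbbdgfb'
  #9 SA[9]=13  'cdfaggefdgbbdgfb'
  #10 SA[10]=0  'cegfgacdaabegcdfaggefdgbbdgfb'
  #11 SA[11]=7  'daabegcdfaggefdgbbdgfb'
  #12 SA[12]=14  'dfaggefdgbbdgfb'
  #13 SA[13]=21  'dgbbdgfb'
  #14 SA[14]=25  'dgfb'
  #15 SA[15]=19  'efdgbbdgfb'
  #16 SA[16]=11  'egcdfaggefdgbbdgfb'
  #17 SA[17]=1  'egfgacdaabegcdfaggefdgbbdgfb'
  #18 SA[18]=15  'faggefdgbbdgfb'
  #19 SA[19]=27  'fb'
  #20 SA[20]=20  'fdgbbdgfb'
  #21 SA[21]=3  'fgacdaabegcdfaggefdgbbdgfb'
  #22 SA[22]=4  'gacdaabegcdfaggefdgbbdgfb'
  #23 SA[23]=22  'gbbdgfb'
  #24 SA[24]=12  'gcdfaggefdgbbdgfb'
  #25 SA[25]=18  'gefdgbbdgfb'
  #26 SA[26]=26  'gfb'
  #27 SA[27]=2  'gfgacdaabegcdfaggefdgbbdgfb'
  #28 SA[28]=17  'ggefdgbbdgfb'

SA = [8, 9, 5, 16, 28, 23, 24, 10, 6, 13, 0, 7, 14, 21, 25, 19, 11, 1, 15, 27, 20, 3, 4, 22, 12, 18, 26, 2, 17]
rank  pair      lcp
   1  s[8:],s[9:]  1  'a'
   2  s[9:],s[5:]  1  'a'
   3  s[5:],s[16:]  1  'a'
   4  s[16:],s[28:]  0  ''
   5  s[28:],s[23:]  1  'b'
   6  s[23:],s[24:]  1  'b'
   7  s[24:],s[10:]  1  'b'
   8  s[10:],s[6:]  0  ''
   9  s[6:],s[13:]  2  'cd'
  10  s[13:],s[0:]  1  'c'
  11  s[0:],s[7:]  0  ''
  12  s[7:],s[14:]  1  'd'
  13  s[14:],s[21:]  1  'd'
  14  s[21:],s[25:]  2  'dg'
  15  s[25:],s[19:]  0  ''
  16  s[19:],s[11:]  1  'e'
  17  s[11:],s[1:]  2  'eg'
  18  s[1:],s[15:]  0  ''
  19  s[15:],s[27:]  1  'f'
  20  s[27:],s[20:]  1  'f'
  21  s[20:],s[3:]  1  'f'
  22  s[3:],s[4:]  0  ''
  23  s[4:],s[22:]  1  'g'
  24  s[22:],s[12:]  1  'g'
  25  s[12:],s[18:]  1  'g'
  26  s[18:],s[26:]  1  'g'
  27  s[26:],s[2:]  2  'gf'
  28  s[2:],s[17:]  1  'g'

n(n+1)/2 = 29·30/2 = 435
Σ LCP = 0 + 1 + 1 + 1 + 0 + 1 + 1 + 1 + 0 + 2 + 1 + 0 + 1 + 1 + 2 + 0 + 1 + 2 + 0 + 1 + 1 + 1 + 0 + 1 + 1 + 1 + 1 + 2 + 1 = 26
distinct = 435 − 26 = 409

409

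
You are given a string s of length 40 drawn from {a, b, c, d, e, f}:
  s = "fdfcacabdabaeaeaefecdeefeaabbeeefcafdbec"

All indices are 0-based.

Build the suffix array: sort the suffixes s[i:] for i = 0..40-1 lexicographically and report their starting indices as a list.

[25, 9, 26, 6, 4, 11, 13, 15, 34, 10, 27, 7, 37, 28, 39, 5, 3, 33, 19, 8, 36, 20, 1, 24, 12, 14, 38, 18, 29, 30, 21, 31, 22, 16, 2, 32, 35, 0, 23, 17]

rank→(start, suffix):
  0 → (25, 'aabbeeefcafdbec')
  1 → (9, 'abaeaeaefecdeefeaabbeeefcafdbec')
  2 → (26, 'abbeeefcafdbec')
  3 → (6, 'abdabaeaeaefecdeefeaabbeeefcafdbec')
  4 → (4, 'acabdabaeaeaefecdeefeaabbeeefcafdbec')
  5 → (11, 'aeaeaefecdeefeaabbeeefcafdbec')
  6 → (13, 'aeaefecdeefeaabbeeefcafdbec')
  7 → (15, 'aefecdeefeaabbeeefcafdbec')
  8 → (34, 'afdbec')
  9 → (10, 'baeaeaefecdeefeaabbeeefcafdbec')
  10 → (27, 'bbeeefcafdbec')
  11 → (7, 'bdabaeaeaefecdeefeaabbeeefcafdbec')
  12 → (37, 'bec')
  13 → (28, 'beeefcafdbec')
  14 → (39, 'c')
  15 → (5, 'cabdabaeaeaefecdeefeaabbeeefcafdbec')
  16 → (3, 'cacabdabaeaeaefecdeefeaabbeeefcafdbec')
  17 → (33, 'cafdbec')
  18 → (19, 'cdeefeaabbeeefcafdbec')
  19 → (8, 'dabaeaeaefecdeefeaabbeeefcafdbec')
  20 → (36, 'dbec')
  21 → (20, 'deefeaabbeeefcafdbec')
  22 → (1, 'dfcacabdabaeaeaefecdeefeaabbeeefcafdbec')
  23 → (24, 'eaabbeeefcafdbec')
  24 → (12, 'eaeaefecdeefeaabbeeefcafdbec')
  25 → (14, 'eaefecdeefeaabbeeefcafdbec')
  26 → (38, 'ec')
  27 → (18, 'ecdeefeaabbeeefcafdbec')
  28 → (29, 'eeefcafdbec')
  29 → (30, 'eefcafdbec')
  30 → (21, 'eefeaabbeeefcafdbec')
  31 → (31, 'efcafdbec')
  32 → (22, 'efeaabbeeefcafdbec')
  33 → (16, 'efecdeefeaabbeeefcafdbec')
  34 → (2, 'fcacabdabaeaeaefecdeefeaabbeeefcafdbec')
  35 → (32, 'fcafdbec')
  36 → (35, 'fdbec')
  37 → (0, 'fdfcacabdabaeaeaefecdeefeaabbeeefcafdbec')
  38 → (23, 'feaabbeeefcafdbec')
  39 → (17, 'fecdeefeaabbeeefcafdbec')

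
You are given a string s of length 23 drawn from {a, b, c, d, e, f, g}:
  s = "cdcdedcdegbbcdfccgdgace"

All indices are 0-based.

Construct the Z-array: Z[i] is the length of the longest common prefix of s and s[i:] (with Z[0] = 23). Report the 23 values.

Z[0]=23
i=1: i≥r, start 0; Z[1]=0
i=2: i≥r, start 0; Z[2]=2 scan→box=[2,4)
i=3: min(r-i=1, Z[1]=0)=0; Z[3]=0
i=4: i≥r, start 0; Z[4]=0
i=5: i≥r, start 0; Z[5]=0
i=6: i≥r, start 0; Z[6]=2 scan→box=[6,8)
i=7: min(r-i=1, Z[1]=0)=0; Z[7]=0
i=8: i≥r, start 0; Z[8]=0
i=9: i≥r, start 0; Z[9]=0
i=10: i≥r, start 0; Z[10]=0
i=11: i≥r, start 0; Z[11]=0
i=12: i≥r, start 0; Z[12]=2 scan→box=[12,14)
i=13: min(r-i=1, Z[1]=0)=0; Z[13]=0
i=14: i≥r, start 0; Z[14]=0
i=15: i≥r, start 0; Z[15]=1 scan→box=[15,16)
i=16: i≥r, start 0; Z[16]=1 scan→box=[16,17)
i=17: i≥r, start 0; Z[17]=0
i=18: i≥r, start 0; Z[18]=0
i=19: i≥r, start 0; Z[19]=0
i=20: i≥r, start 0; Z[20]=0
i=21: i≥r, start 0; Z[21]=1 scan→box=[21,22)
i=22: i≥r, start 0; Z[22]=0

[23, 0, 2, 0, 0, 0, 2, 0, 0, 0, 0, 0, 2, 0, 0, 1, 1, 0, 0, 0, 0, 1, 0]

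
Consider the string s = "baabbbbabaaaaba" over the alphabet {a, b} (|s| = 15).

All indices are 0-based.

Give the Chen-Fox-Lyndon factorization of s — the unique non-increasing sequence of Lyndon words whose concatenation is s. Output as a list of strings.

["b", "aabbbbab", "aaaab", "a"]

emit factor 1: 'b' (i=0, period=1)
emit factor 2: 'aabbbbab' (i=1, period=8)
emit factor 3: 'aaaab' (i=9, period=5)
emit factor 4: 'a' (i=14, period=1)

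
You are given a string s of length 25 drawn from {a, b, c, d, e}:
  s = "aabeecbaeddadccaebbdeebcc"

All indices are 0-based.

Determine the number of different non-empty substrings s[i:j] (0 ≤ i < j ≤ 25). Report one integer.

301

rank→(start, suffix):
  0 → (0, 'aabeecbaeddadccaebbdeebcc')
  1 → (1, 'abeecbaeddadccaebbdeebcc')
  2 → (11, 'adccaebbdeebcc')
  3 → (15, 'aebbdeebcc')
  4 → (7, 'aeddadccaebbdeebcc')
  5 → (6, 'baeddadccaebbdeebcc')
  6 → (17, 'bbdeebcc')
  7 → (22, 'bcc')
  8 → (18, 'bdeebcc')
  9 → (2, 'beecbaeddadccaebbdeebcc')
  10 → (24, 'c')
  11 → (14, 'caebbdeebcc')
  12 → (5, 'cbaeddadccaebbdeebcc')
  13 → (23, 'cc')
  14 → (13, 'ccaebbdeebcc')
  15 → (10, 'dadccaebbdeebcc')
  16 → (12, 'dccaebbdeebcc')
  17 → (9, 'ddadccaebbdeebcc')
  18 → (19, 'deebcc')
  19 → (16, 'ebbdeebcc')
  20 → (21, 'ebcc')
  21 → (4, 'ecbaeddadccaebbdeebcc')
  22 → (8, 'eddadccaebbdeebcc')
  23 → (20, 'eebcc')
  24 → (3, 'eecbaeddadccaebbdeebcc')

SA = [0, 1, 11, 15, 7, 6, 17, 22, 18, 2, 24, 14, 5, 23, 13, 10, 12, 9, 19, 16, 21, 4, 8, 20, 3]
rank  pair      lcp
   1  s[0:],s[1:]  1  'a'
   2  s[1:],s[11:]  1  'a'
   3  s[11:],s[15:]  1  'a'
   4  s[15:],s[7:]  2  'ae'
   5  s[7:],s[6:]  0  ''
   6  s[6:],s[17:]  1  'b'
   7  s[17:],s[22:]  1  'b'
   8  s[22:],s[18:]  1  'b'
   9  s[18:],s[2:]  1  'b'
  10  s[2:],s[24:]  0  ''
  11  s[24:],s[14:]  1  'c'
  12  s[14:],s[5:]  1  'c'
  13  s[5:],s[23:]  1  'c'
  14  s[23:],s[13:]  2  'cc'
  15  s[13:],s[10:]  0  ''
  16  s[10:],s[12:]  1  'd'
  17  s[12:],s[9:]  1  'd'
  18  s[9:],s[19:]  1  'd'
  19  s[19:],s[16:]  0  ''
  20  s[16:],s[21:]  2  'eb'
  21  s[21:],s[4:]  1  'e'
  22  s[4:],s[8:]  1  'e'
  23  s[8:],s[20:]  1  'e'
  24  s[20:],s[3:]  2  'ee'

n(n+1)/2 = 25·26/2 = 325
Σ LCP = 0 + 1 + 1 + 1 + 2 + 0 + 1 + 1 + 1 + 1 + 0 + 1 + 1 + 1 + 2 + 0 + 1 + 1 + 1 + 0 + 2 + 1 + 1 + 1 + 2 = 24
distinct = 325 − 24 = 301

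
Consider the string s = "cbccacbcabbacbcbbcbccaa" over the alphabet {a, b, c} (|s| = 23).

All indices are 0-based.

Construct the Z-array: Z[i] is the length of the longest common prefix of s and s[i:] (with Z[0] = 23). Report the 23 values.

Z[0]=23
i=1: outside box; Z[1]=0
i=2: outside box; Z[2]=1 grow→box=[2,3)
i=3: outside box; Z[3]=1 grow→box=[3,4)
i=4: outside box; Z[4]=0
i=5: outside box; Z[5]=3 grow→box=[5,8)
i=6: min(r-i=2, Z[1]=0)=0; Z[6]=0
i=7: min(r-i=1, Z[2]=1)=1; Z[7]=1
i=8: outside box; Z[8]=0
i=9: outside box; Z[9]=0
i=10: outside box; Z[10]=0
i=11: outside box; Z[11]=0
i=12: outside box; Z[12]=3 grow→box=[12,15)
i=13: min(r-i=2, Z[1]=0)=0; Z[13]=0
i=14: min(r-i=1, Z[2]=1)=1; Z[14]=2 grow→box=[14,16)
i=15: min(r-i=1, Z[1]=0)=0; Z[15]=0
i=16: outside box; Z[16]=0
i=17: outside box; Z[17]=5 grow→box=[17,22)
i=18: min(r-i=4, Z[1]=0)=0; Z[18]=0
i=19: min(r-i=3, Z[2]=1)=1; Z[19]=1
i=20: min(r-i=2, Z[3]=1)=1; Z[20]=1
i=21: min(r-i=1, Z[4]=0)=0; Z[21]=0
i=22: outside box; Z[22]=0

[23, 0, 1, 1, 0, 3, 0, 1, 0, 0, 0, 0, 3, 0, 2, 0, 0, 5, 0, 1, 1, 0, 0]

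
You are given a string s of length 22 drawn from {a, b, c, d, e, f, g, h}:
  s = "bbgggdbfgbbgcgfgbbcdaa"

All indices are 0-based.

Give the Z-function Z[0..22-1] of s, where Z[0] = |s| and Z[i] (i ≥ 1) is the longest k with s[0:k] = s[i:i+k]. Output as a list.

[22, 1, 0, 0, 0, 0, 1, 0, 0, 3, 1, 0, 0, 0, 0, 0, 2, 1, 0, 0, 0, 0]

Z[0]=22
i=1: fresh scan; Z[1]=1 extend→box=[1,2)
i=2: fresh scan; Z[2]=0
i=3: fresh scan; Z[3]=0
i=4: fresh scan; Z[4]=0
i=5: fresh scan; Z[5]=0
i=6: fresh scan; Z[6]=1 extend→box=[6,7)
i=7: fresh scan; Z[7]=0
i=8: fresh scan; Z[8]=0
i=9: fresh scan; Z[9]=3 extend→box=[9,12)
i=10: min(r-i=2, Z[1]=1)=1; Z[10]=1
i=11: min(r-i=1, Z[2]=0)=0; Z[11]=0
i=12: fresh scan; Z[12]=0
i=13: fresh scan; Z[13]=0
i=14: fresh scan; Z[14]=0
i=15: fresh scan; Z[15]=0
i=16: fresh scan; Z[16]=2 extend→box=[16,18)
i=17: min(r-i=1, Z[1]=1)=1; Z[17]=1
i=18: fresh scan; Z[18]=0
i=19: fresh scan; Z[19]=0
i=20: fresh scan; Z[20]=0
i=21: fresh scan; Z[21]=0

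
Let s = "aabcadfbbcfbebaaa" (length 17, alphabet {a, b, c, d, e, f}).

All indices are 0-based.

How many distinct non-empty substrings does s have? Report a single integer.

138

sorted suffixes:
  #0 SA[0]=16  'a'
  #1 SA[1]=15  'aa'
  #2 SA[2]=14  'aaa'
  #3 SA[3]=0  'aabcadfbbcfbebaaa'
  #4 SA[4]=1  'abcadfbbcfbebaaa'
  #5 SA[5]=4  'adfbbcfbebaaa'
  #6 SA[6]=13  'baaa'
  #7 SA[7]=7  'bbcfbebaaa'
  #8 SA[8]=2  'bcadfbbcfbebaaa'
  #9 SA[9]=8  'bcfbebaaa'
  #10 SA[10]=11  'bebaaa'
  #11 SA[11]=3  'cadfbbcfbebaaa'
  #12 SA[12]=9  'cfbebaaa'
  #13 SA[13]=5  'dfbbcfbebaaa'
  #14 SA[14]=12  'ebaaa'
  #15 SA[15]=6  'fbbcfbebaaa'
  #16 SA[16]=10  'fbebaaa'

SA = [16, 15, 14, 0, 1, 4, 13, 7, 2, 8, 11, 3, 9, 5, 12, 6, 10]
i: (SA[i-1],SA[i]) lcp shared
  1: (16,15) 1 'a'
  2: (15,14) 2 'aa'
  3: (14,0) 2 'aa'
  4: (0,1) 1 'a'
  5: (1,4) 1 'a'
  6: (4,13) 0 ''
  7: (13,7) 1 'b'
  8: (7,2) 1 'b'
  9: (2,8) 2 'bc'
  10: (8,11) 1 'b'
  11: (11,3) 0 ''
  12: (3,9) 1 'c'
  13: (9,5) 0 ''
  14: (5,12) 0 ''
  15: (12,6) 0 ''
  16: (6,10) 2 'fb'

n(n+1)/2 = 17·18/2 = 153
Σ LCP = 0 + 1 + 2 + 2 + 1 + 1 + 0 + 1 + 1 + 2 + 1 + 0 + 1 + 0 + 0 + 0 + 2 = 15
distinct = 153 − 15 = 138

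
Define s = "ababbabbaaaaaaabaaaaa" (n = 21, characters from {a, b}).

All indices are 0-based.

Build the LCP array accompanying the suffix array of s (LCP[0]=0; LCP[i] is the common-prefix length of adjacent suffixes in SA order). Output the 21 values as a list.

[0, 1, 2, 3, 4, 5, 6, 5, 4, 3, 2, 1, 3, 2, 4, 0, 6, 2, 5, 1, 3]

rank | idx | suffix
   0 |  20 | a
   1 |  19 | aa
   2 |  18 | aaa
   3 |  17 | aaaa
   4 |  16 | aaaaa
   5 |   8 | aaaaaaabaaaaa
   6 |   9 | aaaaaabaaaaa
   7 |  10 | aaaaabaaaaa
   8 |  11 | aaaabaaaaa
   9 |  12 | aaabaaaaa
  10 |  13 | aabaaaaa
  11 |  14 | abaaaaa
  12 |   0 | ababbabbaaaaaaabaaaaa
  13 |   5 | abbaaaaaaabaaaaa
  14 |   2 | abbabbaaaaaaabaaaaa
  15 |  15 | baaaaa
  16 |   7 | baaaaaaabaaaaa
  17 |   4 | babbaaaaaaabaaaaa
  18 |   1 | babbabbaaaaaaabaaaaa
  19 |   6 | bbaaaaaaabaaaaa
  20 |   3 | bbabbaaaaaaabaaaaa

SA = [20, 19, 18, 17, 16, 8, 9, 10, 11, 12, 13, 14, 0, 5, 2, 15, 7, 4, 1, 6, 3]
rank  pair      lcp
   1  s[20:],s[19:]  1  'a'
   2  s[19:],s[18:]  2  'aa'
   3  s[18:],s[17:]  3  'aaa'
   4  s[17:],s[16:]  4  'aaaa'
   5  s[16:],s[8:]  5  'aaaaa'
   6  s[8:],s[9:]  6  'aaaaaa'
   7  s[9:],s[10:]  5  'aaaaa'
   8  s[10:],s[11:]  4  'aaaa'
   9  s[11:],s[12:]  3  'aaa'
  10  s[12:],s[13:]  2  'aa'
  11  s[13:],s[14:]  1  'a'
  12  s[14:],s[0:]  3  'aba'
  13  s[0:],s[5:]  2  'ab'
  14  s[5:],s[2:]  4  'abba'
  15  s[2:],s[15:]  0  ''
  16  s[15:],s[7:]  6  'baaaaa'
  17  s[7:],s[4:]  2  'ba'
  18  s[4:],s[1:]  5  'babba'
  19  s[1:],s[6:]  1  'b'
  20  s[6:],s[3:]  3  'bba'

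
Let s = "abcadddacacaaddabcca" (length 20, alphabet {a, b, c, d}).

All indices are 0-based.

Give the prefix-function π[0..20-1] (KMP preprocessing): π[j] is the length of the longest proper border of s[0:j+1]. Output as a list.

[0, 0, 0, 1, 0, 0, 0, 1, 0, 1, 0, 1, 1, 0, 0, 1, 2, 3, 0, 1]

π[0] = 0
j=1 s[j]='b': π[1]=0 (border '')
j=2 s[j]='c': π[2]=0 (border '')
j=3 s[j]='a': π[3]=1 (border 'a')
j=4 s[j]='d': k: 1→0; π[4]=0 (border '')
j=5 s[j]='d': π[5]=0 (border '')
j=6 s[j]='d': π[6]=0 (border '')
j=7 s[j]='a': π[7]=1 (border 'a')
j=8 s[j]='c': k: 1→0; π[8]=0 (border '')
j=9 s[j]='a': π[9]=1 (border 'a')
j=10 s[j]='c': k: 1→0; π[10]=0 (border '')
j=11 s[j]='a': π[11]=1 (border 'a')
j=12 s[j]='a': k: 1→0; π[12]=1 (border 'a')
j=13 s[j]='d': k: 1→0; π[13]=0 (border '')
j=14 s[j]='d': π[14]=0 (border '')
j=15 s[j]='a': π[15]=1 (border 'a')
j=16 s[j]='b': π[16]=2 (border 'ab')
j=17 s[j]='c': π[17]=3 (border 'abc')
j=18 s[j]='c': k: 3→0; π[18]=0 (border '')
j=19 s[j]='a': π[19]=1 (border 'a')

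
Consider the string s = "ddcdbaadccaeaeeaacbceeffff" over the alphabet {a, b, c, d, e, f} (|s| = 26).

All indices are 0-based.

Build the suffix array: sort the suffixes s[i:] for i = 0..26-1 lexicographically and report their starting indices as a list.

[15, 5, 16, 6, 10, 12, 4, 18, 9, 17, 8, 2, 19, 3, 7, 1, 0, 14, 11, 13, 20, 21, 25, 24, 23, 22]

rank | idx | suffix
   0 |  15 | aacbceeffff
   1 |   5 | aadccaeaeeaacbceeffff
   2 |  16 | acbceeffff
   3 |   6 | adccaeaeeaacbceeffff
   4 |  10 | aeaeeaacbceeffff
   5 |  12 | aeeaacbceeffff
   6 |   4 | baadccaeaeeaacbceeffff
   7 |  18 | bceeffff
   8 |   9 | caeaeeaacbceeffff
   9 |  17 | cbceeffff
  10 |   8 | ccaeaeeaacbceeffff
  11 |   2 | cdbaadccaeaeeaacbceeffff
  12 |  19 | ceeffff
  13 |   3 | dbaadccaeaeeaacbceeffff
  14 |   7 | dccaeaeeaacbceeffff
  15 |   1 | dcdbaadccaeaeeaacbceeffff
  16 |   0 | ddcdbaadccaeaeeaacbceeffff
  17 |  14 | eaacbceeffff
  18 |  11 | eaeeaacbceeffff
  19 |  13 | eeaacbceeffff
  20 |  20 | eeffff
  21 |  21 | effff
  22 |  25 | f
  23 |  24 | ff
  24 |  23 | fff
  25 |  22 | ffff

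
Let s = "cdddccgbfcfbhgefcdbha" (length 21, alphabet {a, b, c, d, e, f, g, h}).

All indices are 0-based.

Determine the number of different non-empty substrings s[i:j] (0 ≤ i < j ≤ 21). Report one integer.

rank | idx | suffix
   0 |  20 | a
   1 |   7 | bfcfbhgefcdbha
   2 |  18 | bha
   3 |  11 | bhgefcdbha
   4 |   4 | ccgbfcfbhgefcdbha
   5 |  16 | cdbha
   6 |   0 | cdddccgbfcfbhgefcdbha
   7 |   9 | cfbhgefcdbha
   8 |   5 | cgbfcfbhgefcdbha
   9 |  17 | dbha
  10 |   3 | dccgbfcfbhgefcdbha
  11 |   2 | ddccgbfcfbhgefcdbha
  12 |   1 | dddccgbfcfbhgefcdbha
  13 |  14 | efcdbha
  14 |  10 | fbhgefcdbha
  15 |  15 | fcdbha
  16 |   8 | fcfbhgefcdbha
  17 |   6 | gbfcfbhgefcdbha
  18 |  13 | gefcdbha
  19 |  19 | ha
  20 |  12 | hgefcdbha

SA = [20, 7, 18, 11, 4, 16, 0, 9, 5, 17, 3, 2, 1, 14, 10, 15, 8, 6, 13, 19, 12]
i: (SA[i-1],SA[i]) lcp shared
  1: (20,7) 0 ''
  2: (7,18) 1 'b'
  3: (18,11) 2 'bh'
  4: (11,4) 0 ''
  5: (4,16) 1 'c'
  6: (16,0) 2 'cd'
  7: (0,9) 1 'c'
  8: (9,5) 1 'c'
  9: (5,17) 0 ''
  10: (17,3) 1 'd'
  11: (3,2) 1 'd'
  12: (2,1) 2 'dd'
  13: (1,14) 0 ''
  14: (14,10) 0 ''
  15: (10,15) 1 'f'
  16: (15,8) 2 'fc'
  17: (8,6) 0 ''
  18: (6,13) 1 'g'
  19: (13,19) 0 ''
  20: (19,12) 1 'h'

n(n+1)/2 = 21·22/2 = 231
Σ LCP = 0 + 0 + 1 + 2 + 0 + 1 + 2 + 1 + 1 + 0 + 1 + 1 + 2 + 0 + 0 + 1 + 2 + 0 + 1 + 0 + 1 = 17
distinct = 231 − 17 = 214

214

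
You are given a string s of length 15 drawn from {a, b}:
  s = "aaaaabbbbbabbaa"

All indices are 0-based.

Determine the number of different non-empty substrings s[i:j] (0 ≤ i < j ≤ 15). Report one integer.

rank | idx | suffix
   0 |  14 | a
   1 |  13 | aa
   2 |   0 | aaaaabbbbbabbaa
   3 |   1 | aaaabbbbbabbaa
   4 |   2 | aaabbbbbabbaa
   5 |   3 | aabbbbbabbaa
   6 |  10 | abbaa
   7 |   4 | abbbbbabbaa
   8 |  12 | baa
   9 |   9 | babbaa
  10 |  11 | bbaa
  11 |   8 | bbabbaa
  12 |   7 | bbbabbaa
  13 |   6 | bbbbabbaa
  14 |   5 | bbbbbabbaa

SA = [14, 13, 0, 1, 2, 3, 10, 4, 12, 9, 11, 8, 7, 6, 5]
i: (SA[i-1],SA[i]) lcp shared
  1: (14,13) 1 'a'
  2: (13,0) 2 'aa'
  3: (0,1) 4 'aaaa'
  4: (1,2) 3 'aaa'
  5: (2,3) 2 'aa'
  6: (3,10) 1 'a'
  7: (10,4) 3 'abb'
  8: (4,12) 0 ''
  9: (12,9) 2 'ba'
  10: (9,11) 1 'b'
  11: (11,8) 3 'bba'
  12: (8,7) 2 'bb'
  13: (7,6) 3 'bbb'
  14: (6,5) 4 'bbbb'

n(n+1)/2 = 15·16/2 = 120
Σ LCP = 0 + 1 + 2 + 4 + 3 + 2 + 1 + 3 + 0 + 2 + 1 + 3 + 2 + 3 + 4 = 31
distinct = 120 − 31 = 89

89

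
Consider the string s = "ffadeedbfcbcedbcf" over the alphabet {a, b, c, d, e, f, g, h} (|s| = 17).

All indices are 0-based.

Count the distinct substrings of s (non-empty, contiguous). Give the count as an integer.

138

sorted suffixes:
  #0 SA[0]=2  'adeedbfcbcedbcf'
  #1 SA[1]=10  'bcedbcf'
  #2 SA[2]=14  'bcf'
  #3 SA[3]=7  'bfcbcedbcf'
  #4 SA[4]=9  'cbcedbcf'
  #5 SA[5]=11  'cedbcf'
  #6 SA[6]=15  'cf'
  #7 SA[7]=13  'dbcf'
  #8 SA[8]=6  'dbfcbcedbcf'
  #9 SA[9]=3  'deedbfcbcedbcf'
  #10 SA[10]=12  'edbcf'
  #11 SA[11]=5  'edbfcbcedbcf'
  #12 SA[12]=4  'eedbfcbcedbcf'
  #13 SA[13]=16  'f'
  #14 SA[14]=1  'fadeedbfcbcedbcf'
  #15 SA[15]=8  'fcbcedbcf'
  #16 SA[16]=0  'ffadeedbfcbcedbcf'

SA = [2, 10, 14, 7, 9, 11, 15, 13, 6, 3, 12, 5, 4, 16, 1, 8, 0]
rank  pair      lcp
   1  s[2:],s[10:]  0  ''
   2  s[10:],s[14:]  2  'bc'
   3  s[14:],s[7:]  1  'b'
   4  s[7:],s[9:]  0  ''
   5  s[9:],s[11:]  1  'c'
   6  s[11:],s[15:]  1  'c'
   7  s[15:],s[13:]  0  ''
   8  s[13:],s[6:]  2  'db'
   9  s[6:],s[3:]  1  'd'
  10  s[3:],s[12:]  0  ''
  11  s[12:],s[5:]  3  'edb'
  12  s[5:],s[4:]  1  'e'
  13  s[4:],s[16:]  0  ''
  14  s[16:],s[1:]  1  'f'
  15  s[1:],s[8:]  1  'f'
  16  s[8:],s[0:]  1  'f'

n(n+1)/2 = 17·18/2 = 153
Σ LCP = 0 + 0 + 2 + 1 + 0 + 1 + 1 + 0 + 2 + 1 + 0 + 3 + 1 + 0 + 1 + 1 + 1 = 15
distinct = 153 − 15 = 138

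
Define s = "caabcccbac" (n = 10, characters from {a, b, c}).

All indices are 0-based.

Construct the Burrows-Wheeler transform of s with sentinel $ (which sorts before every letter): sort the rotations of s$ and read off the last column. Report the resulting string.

rank  rotation     last
    0  $caabcccbac  c
    1  aabcccbac$c  c
    2  abcccbac$ca  a
    3  ac$caabcccb  b
    4  bac$caabccc  c
    5  bcccbac$caa  a
    6  c$caabcccba  a
    7  caabcccbac$  $
    8  cbac$caabcc  c
    9  ccbac$caabc  c
   10  cccbac$caab  b

ccabcaa$ccb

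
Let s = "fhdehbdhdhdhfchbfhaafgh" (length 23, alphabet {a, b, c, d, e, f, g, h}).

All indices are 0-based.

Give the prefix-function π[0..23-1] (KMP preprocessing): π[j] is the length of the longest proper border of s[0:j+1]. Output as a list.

π[0] = 0
j=1 s[j]='h': π[1]=0 (border '')
j=2 s[j]='d': π[2]=0 (border '')
j=3 s[j]='e': π[3]=0 (border '')
j=4 s[j]='h': π[4]=0 (border '')
j=5 s[j]='b': π[5]=0 (border '')
j=6 s[j]='d': π[6]=0 (border '')
j=7 s[j]='h': π[7]=0 (border '')
j=8 s[j]='d': π[8]=0 (border '')
j=9 s[j]='h': π[9]=0 (border '')
j=10 s[j]='d': π[10]=0 (border '')
j=11 s[j]='h': π[11]=0 (border '')
j=12 s[j]='f': π[12]=1 (border 'f')
j=13 s[j]='c': k: 1→0; π[13]=0 (border '')
j=14 s[j]='h': π[14]=0 (border '')
j=15 s[j]='b': π[15]=0 (border '')
j=16 s[j]='f': π[16]=1 (border 'f')
j=17 s[j]='h': π[17]=2 (border 'fh')
j=18 s[j]='a': k: 2→0; π[18]=0 (border '')
j=19 s[j]='a': π[19]=0 (border '')
j=20 s[j]='f': π[20]=1 (border 'f')
j=21 s[j]='g': k: 1→0; π[21]=0 (border '')
j=22 s[j]='h': π[22]=0 (border '')

[0, 0, 0, 0, 0, 0, 0, 0, 0, 0, 0, 0, 1, 0, 0, 0, 1, 2, 0, 0, 1, 0, 0]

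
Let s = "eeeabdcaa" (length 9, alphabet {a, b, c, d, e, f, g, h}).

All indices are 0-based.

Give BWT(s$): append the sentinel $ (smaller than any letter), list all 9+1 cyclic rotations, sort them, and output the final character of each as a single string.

aaceadbee$

rank  rotation    last
    0  $eeeabdcaa  a
    1  a$eeeabdca  a
    2  aa$eeeabdc  c
    3  abdcaa$eee  e
    4  bdcaa$eeea  a
    5  caa$eeeabd  d
    6  dcaa$eeeab  b
    7  eabdcaa$ee  e
    8  eeabdcaa$e  e
    9  eeeabdcaa$  $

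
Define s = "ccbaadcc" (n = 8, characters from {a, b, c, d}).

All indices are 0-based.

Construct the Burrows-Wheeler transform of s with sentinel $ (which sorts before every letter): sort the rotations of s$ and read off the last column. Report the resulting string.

cbacccd$a

rank  rotation   last
    0  $ccbaadcc  c
    1  aadcc$ccb  b
    2  adcc$ccba  a
    3  baadcc$cc  c
    4  c$ccbaadc  c
    5  cbaadcc$c  c
    6  cc$ccbaad  d
    7  ccbaadcc$  $
    8  dcc$ccbaa  a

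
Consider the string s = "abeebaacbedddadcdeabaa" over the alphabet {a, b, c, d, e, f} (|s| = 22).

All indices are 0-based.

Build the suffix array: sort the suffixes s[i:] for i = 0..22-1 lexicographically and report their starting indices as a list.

[21, 20, 5, 18, 0, 6, 13, 19, 4, 8, 1, 7, 15, 12, 14, 11, 10, 16, 17, 3, 9, 2]

rank | idx | suffix
   0 |  21 | a
   1 |  20 | aa
   2 |   5 | aacbedddadcdeabaa
   3 |  18 | abaa
   4 |   0 | abeebaacbedddadcdeabaa
   5 |   6 | acbedddadcdeabaa
   6 |  13 | adcdeabaa
   7 |  19 | baa
   8 |   4 | baacbedddadcdeabaa
   9 |   8 | bedddadcdeabaa
  10 |   1 | beebaacbedddadcdeabaa
  11 |   7 | cbedddadcdeabaa
  12 |  15 | cdeabaa
  13 |  12 | dadcdeabaa
  14 |  14 | dcdeabaa
  15 |  11 | ddadcdeabaa
  16 |  10 | dddadcdeabaa
  17 |  16 | deabaa
  18 |  17 | eabaa
  19 |   3 | ebaacbedddadcdeabaa
  20 |   9 | edddadcdeabaa
  21 |   2 | eebaacbedddadcdeabaa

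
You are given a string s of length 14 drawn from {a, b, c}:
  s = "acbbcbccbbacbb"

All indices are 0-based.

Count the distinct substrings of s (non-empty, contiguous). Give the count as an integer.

83

rank→(start, suffix):
  0 → (10, 'acbb')
  1 → (0, 'acbbcbccbbacbb')
  2 → (13, 'b')
  3 → (9, 'bacbb')
  4 → (12, 'bb')
  5 → (8, 'bbacbb')
  6 → (2, 'bbcbccbbacbb')
  7 → (3, 'bcbccbbacbb')
  8 → (5, 'bccbbacbb')
  9 → (11, 'cbb')
  10 → (7, 'cbbacbb')
  11 → (1, 'cbbcbccbbacbb')
  12 → (4, 'cbccbbacbb')
  13 → (6, 'ccbbacbb')

SA = [10, 0, 13, 9, 12, 8, 2, 3, 5, 11, 7, 1, 4, 6]
rank  pair      lcp
   1  s[10:],s[0:]  4  'acbb'
   2  s[0:],s[13:]  0  ''
   3  s[13:],s[9:]  1  'b'
   4  s[9:],s[12:]  1  'b'
   5  s[12:],s[8:]  2  'bb'
   6  s[8:],s[2:]  2  'bb'
   7  s[2:],s[3:]  1  'b'
   8  s[3:],s[5:]  2  'bc'
   9  s[5:],s[11:]  0  ''
  10  s[11:],s[7:]  3  'cbb'
  11  s[7:],s[1:]  3  'cbb'
  12  s[1:],s[4:]  2  'cb'
  13  s[4:],s[6:]  1  'c'

n(n+1)/2 = 14·15/2 = 105
Σ LCP = 0 + 4 + 0 + 1 + 1 + 2 + 2 + 1 + 2 + 0 + 3 + 3 + 2 + 1 = 22
distinct = 105 − 22 = 83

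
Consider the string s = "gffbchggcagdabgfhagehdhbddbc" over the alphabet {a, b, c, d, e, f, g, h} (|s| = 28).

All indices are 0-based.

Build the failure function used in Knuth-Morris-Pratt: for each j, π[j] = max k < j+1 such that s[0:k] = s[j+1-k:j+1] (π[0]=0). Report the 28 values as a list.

[0, 0, 0, 0, 0, 0, 1, 1, 0, 0, 1, 0, 0, 0, 1, 2, 0, 0, 1, 0, 0, 0, 0, 0, 0, 0, 0, 0]

π[0] = 0
j=1 s[j]='f': π[1]=0 (border '')
j=2 s[j]='f': π[2]=0 (border '')
j=3 s[j]='b': π[3]=0 (border '')
j=4 s[j]='c': π[4]=0 (border '')
j=5 s[j]='h': π[5]=0 (border '')
j=6 s[j]='g': π[6]=1 (border 'g')
j=7 s[j]='g': k: 1→0; π[7]=1 (border 'g')
j=8 s[j]='c': k: 1→0; π[8]=0 (border '')
j=9 s[j]='a': π[9]=0 (border '')
j=10 s[j]='g': π[10]=1 (border 'g')
j=11 s[j]='d': k: 1→0; π[11]=0 (border '')
j=12 s[j]='a': π[12]=0 (border '')
j=13 s[j]='b': π[13]=0 (border '')
j=14 s[j]='g': π[14]=1 (border 'g')
j=15 s[j]='f': π[15]=2 (border 'gf')
j=16 s[j]='h': k: 2→0; π[16]=0 (border '')
j=17 s[j]='a': π[17]=0 (border '')
j=18 s[j]='g': π[18]=1 (border 'g')
j=19 s[j]='e': k: 1→0; π[19]=0 (border '')
j=20 s[j]='h': π[20]=0 (border '')
j=21 s[j]='d': π[21]=0 (border '')
j=22 s[j]='h': π[22]=0 (border '')
j=23 s[j]='b': π[23]=0 (border '')
j=24 s[j]='d': π[24]=0 (border '')
j=25 s[j]='d': π[25]=0 (border '')
j=26 s[j]='b': π[26]=0 (border '')
j=27 s[j]='c': π[27]=0 (border '')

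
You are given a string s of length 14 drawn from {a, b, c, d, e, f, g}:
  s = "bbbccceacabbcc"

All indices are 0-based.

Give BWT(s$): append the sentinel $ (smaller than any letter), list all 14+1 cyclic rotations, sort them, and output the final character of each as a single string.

rank  rotation         last
    0  $bbbccceacabbcc  c
    1  abbcc$bbbccceac  c
    2  acabbcc$bbbccce  e
    3  bbbccceacabbcc$  $
    4  bbcc$bbbccceaca  a
    5  bbccceacabbcc$b  b
    6  bcc$bbbccceacab  b
    7  bccceacabbcc$bb  b
    8  c$bbbccceacabbc  c
    9  cabbcc$bbbcccea  a
   10  cc$bbbccceacabb  b
   11  ccceacabbcc$bbb  b
   12  cceacabbcc$bbbc  c
   13  ceacabbcc$bbbcc  c
   14  eacabbcc$bbbccc  c

cce$abbbcabbccc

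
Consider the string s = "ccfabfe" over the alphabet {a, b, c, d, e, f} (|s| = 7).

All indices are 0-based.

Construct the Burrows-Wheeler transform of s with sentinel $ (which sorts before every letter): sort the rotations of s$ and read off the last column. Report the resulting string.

efa$cfcb

rank  rotation  last
    0  $ccfabfe  e
    1  abfe$ccf  f
    2  bfe$ccfa  a
    3  ccfabfe$  $
    4  cfabfe$c  c
    5  e$ccfabf  f
    6  fabfe$cc  c
    7  fe$ccfab  b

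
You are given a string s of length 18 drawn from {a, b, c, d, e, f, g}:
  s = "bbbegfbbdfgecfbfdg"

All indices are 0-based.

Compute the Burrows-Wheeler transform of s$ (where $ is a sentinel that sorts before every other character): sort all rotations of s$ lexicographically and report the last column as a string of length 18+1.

g$fbbbfebfgbgcbddfe

rank  rotation             last
    0  $bbbegfbbdfgecfbfdg  g
    1  bbbegfbbdfgecfbfdg$  $
    2  bbdfgecfbfdg$bbbegf  f
    3  bbegfbbdfgecfbfdg$b  b
    4  bdfgecfbfdg$bbbegfb  b
    5  begfbbdfgecfbfdg$bb  b
    6  bfdg$bbbegfbbdfgecf  f
    7  cfbfdg$bbbegfbbdfge  e
    8  dfgecfbfdg$bbbegfbb  b
    9  dg$bbbegfbbdfgecfbf  f
   10  ecfbfdg$bbbegfbbdfg  g
   11  egfbbdfgecfbfdg$bbb  b
   12  fbbdfgecfbfdg$bbbeg  g
   13  fbfdg$bbbegfbbdfgec  c
   14  fdg$bbbegfbbdfgecfb  b
   15  fgecfbfdg$bbbegfbbd  d
   16  g$bbbegfbbdfgecfbfd  d
   17  gecfbfdg$bbbegfbbdf  f
   18  gfbbdfgecfbfdg$bbbe  e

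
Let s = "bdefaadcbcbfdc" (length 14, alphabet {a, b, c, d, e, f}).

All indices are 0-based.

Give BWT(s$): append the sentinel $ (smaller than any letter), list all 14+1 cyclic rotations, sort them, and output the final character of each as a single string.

cfac$cddbfabdeb

rank  rotation         last
    0  $bdefaadcbcbfdc  c
    1  aadcbcbfdc$bdef  f
    2  adcbcbfdc$bdefa  a
    3  bcbfdc$bdefaadc  c
    4  bdefaadcbcbfdc$  $
    5  bfdc$bdefaadcbc  c
    6  c$bdefaadcbcbfd  d
    7  cbcbfdc$bdefaad  d
    8  cbfdc$bdefaadcb  b
    9  dc$bdefaadcbcbf  f
   10  dcbcbfdc$bdefaa  a
   11  defaadcbcbfdc$b  b
   12  efaadcbcbfdc$bd  d
   13  faadcbcbfdc$bde  e
   14  fdc$bdefaadcbcb  b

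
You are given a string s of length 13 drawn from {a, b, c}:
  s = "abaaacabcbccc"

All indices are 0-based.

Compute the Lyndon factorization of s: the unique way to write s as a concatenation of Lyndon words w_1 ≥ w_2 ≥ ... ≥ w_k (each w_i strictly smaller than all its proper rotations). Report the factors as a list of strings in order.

emit factor 1: 'ab' (i=0, period=2)
emit factor 2: 'aaacabcbccc' (i=2, period=11)

["ab", "aaacabcbccc"]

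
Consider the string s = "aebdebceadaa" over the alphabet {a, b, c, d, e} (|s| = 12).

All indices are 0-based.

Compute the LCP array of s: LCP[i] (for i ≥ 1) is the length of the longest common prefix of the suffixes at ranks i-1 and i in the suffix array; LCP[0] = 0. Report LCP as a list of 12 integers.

rank | idx | suffix
   0 |  11 | a
   1 |  10 | aa
   2 |   8 | adaa
   3 |   0 | aebdebceadaa
   4 |   5 | bceadaa
   5 |   2 | bdebceadaa
   6 |   6 | ceadaa
   7 |   9 | daa
   8 |   3 | debceadaa
   9 |   7 | eadaa
  10 |   4 | ebceadaa
  11 |   1 | ebdebceadaa

SA = [11, 10, 8, 0, 5, 2, 6, 9, 3, 7, 4, 1]
i: (SA[i-1],SA[i]) lcp shared
  1: (11,10) 1 'a'
  2: (10,8) 1 'a'
  3: (8,0) 1 'a'
  4: (0,5) 0 ''
  5: (5,2) 1 'b'
  6: (2,6) 0 ''
  7: (6,9) 0 ''
  8: (9,3) 1 'd'
  9: (3,7) 0 ''
  10: (7,4) 1 'e'
  11: (4,1) 2 'eb'

[0, 1, 1, 1, 0, 1, 0, 0, 1, 0, 1, 2]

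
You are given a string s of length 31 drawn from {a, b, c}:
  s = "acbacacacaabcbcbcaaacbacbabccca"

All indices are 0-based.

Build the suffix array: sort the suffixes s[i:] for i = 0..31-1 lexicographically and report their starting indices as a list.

rank→(start, suffix):
  0 → (30, 'a')
  1 → (17, 'aaacbacbabccca')
  2 → (9, 'aabcbcbcaaacbacbabccca')
  3 → (18, 'aacbacbabccca')
  4 → (10, 'abcbcbcaaacbacbabccca')
  5 → (25, 'abccca')
  6 → (7, 'acaabcbcbcaaacbacbabccca')
  7 → (5, 'acacaabcbcbcaaacbacbabccca')
  8 → (3, 'acacacaabcbcbcaaacbacbabccca')
  9 → (22, 'acbabccca')
  10 → (0, 'acbacacacaabcbcbcaaacbacbabccca')
  11 → (19, 'acbacbabccca')
  12 → (24, 'babccca')
  13 → (2, 'bacacacaabcbcbcaaacbacbabccca')
  14 → (21, 'bacbabccca')
  15 → (15, 'bcaaacbacbabccca')
  16 → (13, 'bcbcaaacbacbabccca')
  17 → (11, 'bcbcbcaaacbacbabccca')
  18 → (26, 'bccca')
  19 → (29, 'ca')
  20 → (16, 'caaacbacbabccca')
  21 → (8, 'caabcbcbcaaacbacbabccca')
  22 → (6, 'cacaabcbcbcaaacbacbabccca')
  23 → (4, 'cacacaabcbcbcaaacbacbabccca')
  24 → (23, 'cbabccca')
  25 → (1, 'cbacacacaabcbcbcaaacbacbabccca')
  26 → (20, 'cbacbabccca')
  27 → (14, 'cbcaaacbacbabccca')
  28 → (12, 'cbcbcaaacbacbabccca')
  29 → (28, 'cca')
  30 → (27, 'ccca')

[30, 17, 9, 18, 10, 25, 7, 5, 3, 22, 0, 19, 24, 2, 21, 15, 13, 11, 26, 29, 16, 8, 6, 4, 23, 1, 20, 14, 12, 28, 27]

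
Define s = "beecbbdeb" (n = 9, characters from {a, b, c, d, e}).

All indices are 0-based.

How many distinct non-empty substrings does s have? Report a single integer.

rank | idx | suffix
   0 |   8 | b
   1 |   4 | bbdeb
   2 |   5 | bdeb
   3 |   0 | beecbbdeb
   4 |   3 | cbbdeb
   5 |   6 | deb
   6 |   7 | eb
   7 |   2 | ecbbdeb
   8 |   1 | eecbbdeb

SA = [8, 4, 5, 0, 3, 6, 7, 2, 1]
i: (SA[i-1],SA[i]) lcp shared
  1: (8,4) 1 'b'
  2: (4,5) 1 'b'
  3: (5,0) 1 'b'
  4: (0,3) 0 ''
  5: (3,6) 0 ''
  6: (6,7) 0 ''
  7: (7,2) 1 'e'
  8: (2,1) 1 'e'

n(n+1)/2 = 9·10/2 = 45
Σ LCP = 0 + 1 + 1 + 1 + 0 + 0 + 0 + 1 + 1 = 5
distinct = 45 − 5 = 40

40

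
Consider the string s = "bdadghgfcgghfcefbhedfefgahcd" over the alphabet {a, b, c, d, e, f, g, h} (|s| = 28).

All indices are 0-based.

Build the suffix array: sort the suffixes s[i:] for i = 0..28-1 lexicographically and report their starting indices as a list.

[2, 24, 0, 16, 26, 13, 8, 27, 1, 19, 3, 18, 14, 21, 15, 12, 7, 20, 22, 23, 6, 9, 10, 4, 25, 17, 11, 5]

rank→(start, suffix):
  0 → (2, 'adghgfcgghfcefbhedfefgahcd')
  1 → (24, 'ahcd')
  2 → (0, 'bdadghgfcgghfcefbhedfefgahcd')
  3 → (16, 'bhedfefgahcd')
  4 → (26, 'cd')
  5 → (13, 'cefbhedfefgahcd')
  6 → (8, 'cgghfcefbhedfefgahcd')
  7 → (27, 'd')
  8 → (1, 'dadghgfcgghfcefbhedfefgahcd')
  9 → (19, 'dfefgahcd')
  10 → (3, 'dghgfcgghfcefbhedfefgahcd')
  11 → (18, 'edfefgahcd')
  12 → (14, 'efbhedfefgahcd')
  13 → (21, 'efgahcd')
  14 → (15, 'fbhedfefgahcd')
  15 → (12, 'fcefbhedfefgahcd')
  16 → (7, 'fcgghfcefbhedfefgahcd')
  17 → (20, 'fefgahcd')
  18 → (22, 'fgahcd')
  19 → (23, 'gahcd')
  20 → (6, 'gfcgghfcefbhedfefgahcd')
  21 → (9, 'gghfcefbhedfefgahcd')
  22 → (10, 'ghfcefbhedfefgahcd')
  23 → (4, 'ghgfcgghfcefbhedfefgahcd')
  24 → (25, 'hcd')
  25 → (17, 'hedfefgahcd')
  26 → (11, 'hfcefbhedfefgahcd')
  27 → (5, 'hgfcgghfcefbhedfefgahcd')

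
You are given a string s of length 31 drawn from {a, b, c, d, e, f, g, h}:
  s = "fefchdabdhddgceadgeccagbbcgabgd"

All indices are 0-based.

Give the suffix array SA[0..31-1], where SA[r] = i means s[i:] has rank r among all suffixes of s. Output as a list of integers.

rank | idx | suffix
   0 |   6 | abdhddgceadgeccagbbcgabgd
   1 |  27 | abgd
   2 |  15 | adgeccagbbcgabgd
   3 |  21 | agbbcgabgd
   4 |  23 | bbcgabgd
   5 |  24 | bcgabgd
   6 |   7 | bdhddgceadgeccagbbcgabgd
   7 |  28 | bgd
   8 |  20 | cagbbcgabgd
   9 |  19 | ccagbbcgabgd
  10 |  13 | ceadgeccagbbcgabgd
  11 |  25 | cgabgd
  12 |   3 | chdabdhddgceadgeccagbbcgabgd
  13 |  30 | d
  14 |   5 | dabdhddgceadgeccagbbcgabgd
  15 |  10 | ddgceadgeccagbbcgabgd
  16 |  11 | dgceadgeccagbbcgabgd
  17 |  16 | dgeccagbbcgabgd
  18 |   8 | dhddgceadgeccagbbcgabgd
  19 |  14 | eadgeccagbbcgabgd
  20 |  18 | eccagbbcgabgd
  21 |   1 | efchdabdhddgceadgeccagbbcgabgd
  22 |   2 | fchdabdhddgceadgeccagbbcgabgd
  23 |   0 | fefchdabdhddgceadgeccagbbcgabgd
  24 |  26 | gabgd
  25 |  22 | gbbcgabgd
  26 |  12 | gceadgeccagbbcgabgd
  27 |  29 | gd
  28 |  17 | geccagbbcgabgd
  29 |   4 | hdabdhddgceadgeccagbbcgabgd
  30 |   9 | hddgceadgeccagbbcgabgd

[6, 27, 15, 21, 23, 24, 7, 28, 20, 19, 13, 25, 3, 30, 5, 10, 11, 16, 8, 14, 18, 1, 2, 0, 26, 22, 12, 29, 17, 4, 9]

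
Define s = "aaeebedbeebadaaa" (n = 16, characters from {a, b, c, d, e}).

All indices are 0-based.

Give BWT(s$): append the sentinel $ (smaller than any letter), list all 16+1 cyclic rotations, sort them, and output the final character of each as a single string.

aaad$baeedaeeebba

rank  rotation           last
    0  $aaeebedbeebadaaa  a
    1  a$aaeebedbeebadaa  a
    2  aa$aaeebedbeebada  a
    3  aaa$aaeebedbeebad  d
    4  aaeebedbeebadaaa$  $
    5  adaaa$aaeebedbeeb  b
    6  aeebedbeebadaaa$a  a
    7  badaaa$aaeebedbee  e
    8  bedbeebadaaa$aaee  e
    9  beebadaaa$aaeebed  d
   10  daaa$aaeebedbeeba  a
   11  dbeebadaaa$aaeebe  e
   12  ebadaaa$aaeebedbe  e
   13  ebedbeebadaaa$aae  e
   14  edbeebadaaa$aaeeb  b
   15  eebadaaa$aaeebedb  b
   16  eebedbeebadaaa$aa  a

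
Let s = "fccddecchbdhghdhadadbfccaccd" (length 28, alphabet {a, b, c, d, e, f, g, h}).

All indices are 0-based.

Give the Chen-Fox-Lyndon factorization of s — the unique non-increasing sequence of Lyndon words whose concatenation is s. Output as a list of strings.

emit factor 1: 'f' (i=0, period=1)
emit factor 2: 'ccddecch' (i=1, period=8)
emit factor 3: 'bdhghdh' (i=9, period=7)
emit factor 4: 'adadbfcc' (i=16, period=8)
emit factor 5: 'accd' (i=24, period=4)

["f", "ccddecch", "bdhghdh", "adadbfcc", "accd"]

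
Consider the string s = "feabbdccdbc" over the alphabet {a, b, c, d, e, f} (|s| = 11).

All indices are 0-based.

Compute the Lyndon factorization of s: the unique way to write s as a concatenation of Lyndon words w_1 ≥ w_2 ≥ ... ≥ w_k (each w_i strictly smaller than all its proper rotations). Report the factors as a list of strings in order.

["f", "e", "abbdccdbc"]

emit factor 1: 'f' (i=0, period=1)
emit factor 2: 'e' (i=1, period=1)
emit factor 3: 'abbdccdbc' (i=2, period=9)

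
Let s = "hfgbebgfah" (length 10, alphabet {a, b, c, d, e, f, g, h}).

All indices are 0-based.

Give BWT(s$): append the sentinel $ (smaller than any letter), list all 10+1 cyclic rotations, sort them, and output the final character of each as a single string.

rank  rotation     last
    0  $hfgbebgfah  h
    1  ah$hfgbebgf  f
    2  bebgfah$hfg  g
    3  bgfah$hfgbe  e
    4  ebgfah$hfgb  b
    5  fah$hfgbebg  g
    6  fgbebgfah$h  h
    7  gbebgfah$hf  f
    8  gfah$hfgbeb  b
    9  h$hfgbebgfa  a
   10  hfgbebgfah$  $

hfgebghfba$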